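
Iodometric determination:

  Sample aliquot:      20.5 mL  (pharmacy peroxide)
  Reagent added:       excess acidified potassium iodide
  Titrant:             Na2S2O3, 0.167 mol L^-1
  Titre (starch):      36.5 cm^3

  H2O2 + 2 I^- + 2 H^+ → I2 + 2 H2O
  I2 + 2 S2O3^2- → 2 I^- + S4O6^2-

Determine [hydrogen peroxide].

0.149 mol/L

n(S2O3^2-) = 0.0365 × 0.167 = 6.10 × 10^-3 mol
n(I2) = n(S2O3^2-)/2 = 3.05 × 10^-3 mol
n(H2O2) in the aliquot = 3.05 × 10^-3 mol (1:1 ratio)
[H2O2] = 3.05 × 10^-3 / 0.0205 = 0.149 mol/L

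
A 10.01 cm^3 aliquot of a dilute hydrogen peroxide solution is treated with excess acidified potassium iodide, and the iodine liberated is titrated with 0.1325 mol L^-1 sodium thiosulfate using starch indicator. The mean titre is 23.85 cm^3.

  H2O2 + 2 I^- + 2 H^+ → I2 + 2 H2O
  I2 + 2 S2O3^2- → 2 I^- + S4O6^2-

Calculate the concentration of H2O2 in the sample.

n(S2O3^2-) = 0.02385 × 0.1325 = 3.160 × 10^-3 mol
n(I2) = n(S2O3^2-)/2 = 1.580 × 10^-3 mol
n(H2O2) in the aliquot = 1.580 × 10^-3 mol (1:1 ratio)
[H2O2] = 1.580 × 10^-3 / 0.01001 = 0.1578 mol/L

0.1578 mol/L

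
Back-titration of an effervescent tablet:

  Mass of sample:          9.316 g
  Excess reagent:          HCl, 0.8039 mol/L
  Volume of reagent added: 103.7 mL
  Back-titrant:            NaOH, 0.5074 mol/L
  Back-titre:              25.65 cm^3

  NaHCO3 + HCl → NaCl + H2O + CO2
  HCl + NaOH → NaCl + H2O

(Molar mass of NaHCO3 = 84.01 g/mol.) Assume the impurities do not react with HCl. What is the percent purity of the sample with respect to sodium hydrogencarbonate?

n(HCl) added = 0.1037 × 0.8039 = 0.08336 mol
n(NaOH) used in back-titration = 0.02565 × 0.5074 = 0.01301 mol
n(HCl) left over = 0.01301 mol (1:1 ratio)
n(HCl) consumed by analyte = 0.08336 − 0.01301 = 0.07035 mol
n(NaHCO3) = 0.07035 mol (1:1 ratio)
mass of NaHCO3 = 0.07035 × 84.01 = 5.910 g
% NaHCO3 = 5.910 / 9.316 × 100 = 63.44 %

63.44 %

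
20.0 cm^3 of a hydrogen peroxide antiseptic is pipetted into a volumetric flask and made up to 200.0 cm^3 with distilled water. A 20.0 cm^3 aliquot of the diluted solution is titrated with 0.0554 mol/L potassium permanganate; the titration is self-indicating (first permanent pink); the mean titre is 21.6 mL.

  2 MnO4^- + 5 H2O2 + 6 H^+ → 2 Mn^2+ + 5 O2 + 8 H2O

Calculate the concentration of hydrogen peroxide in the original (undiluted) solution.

n(KMnO4) = 0.0216 × 0.0554 = 1.20 × 10^-3 mol
From the 5:2 ratio, n(H2O2) in the aliquot = 5/2 × 1.20 × 10^-3 = 2.99 × 10^-3 mol
[H2O2]_dilute = 2.99 × 10^-3 / 0.0200 = 0.150 mol/L
Dilution factor = 200.0 / 20.0 = 10.00
[H2O2]_stock = 0.150 × 10.00 = 1.50 mol/L

1.50 mol/L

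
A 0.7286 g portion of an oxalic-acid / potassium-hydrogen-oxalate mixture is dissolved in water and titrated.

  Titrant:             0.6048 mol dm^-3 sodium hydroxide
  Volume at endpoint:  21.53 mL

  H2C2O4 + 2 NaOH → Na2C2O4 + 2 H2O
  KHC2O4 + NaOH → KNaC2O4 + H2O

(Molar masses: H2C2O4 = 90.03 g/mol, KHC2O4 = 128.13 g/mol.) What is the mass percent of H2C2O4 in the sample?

n(NaOH) = 0.02153 × 0.6048 = 0.01302 mol
Let x = n(H2C2O4), y = n(KHC2O4).
Titrant: 2x + 1y = 0.01302;  mass: 90.03x + 128.13y = 0.7286
Solving, x = 5.654 × 10^-3 mol, y = 1.714 × 10^-3 mol
mass of H2C2O4 = 5.654 × 10^-3 × 90.03 = 0.5090 g
% H2C2O4 = 0.5090 / 0.7286 × 100 = 69.86 %

69.86 %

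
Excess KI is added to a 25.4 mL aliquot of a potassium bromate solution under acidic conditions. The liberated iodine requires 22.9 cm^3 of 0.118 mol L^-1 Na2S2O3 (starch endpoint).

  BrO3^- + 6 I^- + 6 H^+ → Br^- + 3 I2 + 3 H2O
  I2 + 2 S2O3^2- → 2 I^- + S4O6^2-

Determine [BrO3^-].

0.0177 mol/L

n(S2O3^2-) = 0.0229 × 0.118 = 2.70 × 10^-3 mol
n(I2) = n(S2O3^2-)/2 = 1.35 × 10^-3 mol
From the 1:3 ratio, n(BrO3^-) in the aliquot = 1/3 × 1.35 × 10^-3 = 4.50 × 10^-4 mol
[BrO3^-] = 4.50 × 10^-4 / 0.0254 = 0.0177 mol/L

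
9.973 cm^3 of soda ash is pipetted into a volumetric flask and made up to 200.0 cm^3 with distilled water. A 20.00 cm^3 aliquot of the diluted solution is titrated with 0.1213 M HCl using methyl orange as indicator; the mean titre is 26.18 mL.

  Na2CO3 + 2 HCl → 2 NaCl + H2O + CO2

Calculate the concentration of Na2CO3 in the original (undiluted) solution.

n(HCl) = 0.02618 × 0.1213 = 3.176 × 10^-3 mol
From the 1:2 ratio, n(Na2CO3) in the aliquot = 1/2 × 3.176 × 10^-3 = 1.588 × 10^-3 mol
[Na2CO3]_dilute = 1.588 × 10^-3 / 0.02000 = 0.07939 mol/L
Dilution factor = 200.0 / 9.973 = 20.05
[Na2CO3]_stock = 0.07939 × 20.05 = 1.592 mol/L

1.592 M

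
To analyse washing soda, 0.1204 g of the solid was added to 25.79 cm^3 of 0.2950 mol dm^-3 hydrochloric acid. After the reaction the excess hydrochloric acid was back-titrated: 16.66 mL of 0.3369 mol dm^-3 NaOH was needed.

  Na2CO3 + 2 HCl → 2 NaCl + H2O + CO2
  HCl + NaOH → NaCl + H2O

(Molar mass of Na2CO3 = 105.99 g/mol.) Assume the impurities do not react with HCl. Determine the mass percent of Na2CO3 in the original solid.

87.82 %

n(HCl) added = 0.02579 × 0.2950 = 7.608 × 10^-3 mol
n(NaOH) used in back-titration = 0.01666 × 0.3369 = 5.613 × 10^-3 mol
n(HCl) left over = 5.613 × 10^-3 mol (1:1 ratio)
n(HCl) consumed by analyte = 7.608 × 10^-3 − 5.613 × 10^-3 = 1.995 × 10^-3 mol
From the 1:2 ratio, n(Na2CO3) = 1/2 × 1.995 × 10^-3 = 9.976 × 10^-4 mol
mass of Na2CO3 = 9.976 × 10^-4 × 105.99 = 0.1057 g
% Na2CO3 = 0.1057 / 0.1204 × 100 = 87.82 %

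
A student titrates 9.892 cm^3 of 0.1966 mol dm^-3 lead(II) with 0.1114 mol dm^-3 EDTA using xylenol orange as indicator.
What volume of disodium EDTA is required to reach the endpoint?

17.46 mL

Pb^2+ + EDTA^4- → [Pb(EDTA)]^2-
n(Pb2+) = 0.009892 L × 0.1966 mol/L = 1.945 × 10^-3 mol
n(EDTA) = 1.945 × 10^-3 mol (1:1 stoichiometry)
V(EDTA) = 1.945 × 10^-3 mol / 0.1114 mol/L = 0.01746 L = 17.46 mL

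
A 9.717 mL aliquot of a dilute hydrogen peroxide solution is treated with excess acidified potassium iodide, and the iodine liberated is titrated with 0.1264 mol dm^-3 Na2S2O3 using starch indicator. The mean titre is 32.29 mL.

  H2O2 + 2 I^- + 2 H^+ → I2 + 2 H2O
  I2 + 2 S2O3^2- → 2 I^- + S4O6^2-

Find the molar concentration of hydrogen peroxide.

0.2100 mol/L

n(S2O3^2-) = 0.03229 × 0.1264 = 4.081 × 10^-3 mol
n(I2) = n(S2O3^2-)/2 = 2.041 × 10^-3 mol
n(H2O2) in the aliquot = 2.041 × 10^-3 mol (1:1 ratio)
[H2O2] = 2.041 × 10^-3 / 0.009717 = 0.2100 mol/L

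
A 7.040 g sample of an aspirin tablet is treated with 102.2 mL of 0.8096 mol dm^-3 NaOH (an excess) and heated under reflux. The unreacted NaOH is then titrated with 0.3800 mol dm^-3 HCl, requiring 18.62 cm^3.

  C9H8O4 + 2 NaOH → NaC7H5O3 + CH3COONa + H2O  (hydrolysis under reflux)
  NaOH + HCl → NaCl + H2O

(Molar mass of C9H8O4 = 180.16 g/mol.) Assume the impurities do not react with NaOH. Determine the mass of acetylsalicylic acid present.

6.816 g

n(NaOH) added = 0.1022 × 0.8096 = 0.08274 mol
n(HCl) used in back-titration = 0.01862 × 0.3800 = 7.076 × 10^-3 mol
n(NaOH) left over = 7.076 × 10^-3 mol (1:1 ratio)
n(NaOH) consumed by analyte = 0.08274 − 7.076 × 10^-3 = 0.07567 mol
From the 1:2 ratio, n(C9H8O4) = 1/2 × 0.07567 = 0.03783 mol
mass of C9H8O4 = 0.03783 × 180.16 = 6.816 g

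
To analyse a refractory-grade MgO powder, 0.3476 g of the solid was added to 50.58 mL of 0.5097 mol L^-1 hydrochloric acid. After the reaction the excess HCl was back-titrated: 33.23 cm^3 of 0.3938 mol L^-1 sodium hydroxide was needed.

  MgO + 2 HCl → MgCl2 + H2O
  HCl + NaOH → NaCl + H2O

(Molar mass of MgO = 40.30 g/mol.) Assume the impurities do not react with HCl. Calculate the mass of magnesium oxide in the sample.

n(HCl) added = 0.05058 × 0.5097 = 0.02578 mol
n(NaOH) used in back-titration = 0.03323 × 0.3938 = 0.01309 mol
n(HCl) left over = 0.01309 mol (1:1 ratio)
n(HCl) consumed by analyte = 0.02578 − 0.01309 = 0.01269 mol
From the 1:2 ratio, n(MgO) = 1/2 × 0.01269 = 6.347 × 10^-3 mol
mass of MgO = 6.347 × 10^-3 × 40.30 = 0.2558 g

0.2558 g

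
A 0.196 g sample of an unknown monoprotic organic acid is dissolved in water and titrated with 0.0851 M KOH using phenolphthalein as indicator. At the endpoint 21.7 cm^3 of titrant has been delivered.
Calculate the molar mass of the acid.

n(KOH) = 0.0217 L × 0.0851 mol/L = 1.85 × 10^-3 mol
n(HA) = 1.85 × 10^-3 mol (1:1 ratio)
M = m / n = 0.196 g / 1.85 × 10^-3 mol = 106 g/mol

106 g/mol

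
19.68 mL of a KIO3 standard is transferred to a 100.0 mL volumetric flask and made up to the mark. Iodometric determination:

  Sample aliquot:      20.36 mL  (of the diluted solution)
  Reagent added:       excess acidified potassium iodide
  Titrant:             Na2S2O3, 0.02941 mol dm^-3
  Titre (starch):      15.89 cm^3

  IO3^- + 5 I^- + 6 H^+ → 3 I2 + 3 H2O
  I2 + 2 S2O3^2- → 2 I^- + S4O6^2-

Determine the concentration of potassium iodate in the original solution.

n(S2O3^2-) = 0.01589 × 0.02941 = 4.673 × 10^-4 mol
n(I2) = n(S2O3^2-)/2 = 2.337 × 10^-4 mol
From the 1:3 ratio, n(IO3^-) in the aliquot = 1/3 × 2.337 × 10^-4 = 7.789 × 10^-5 mol
[IO3^-]_dilute = 7.789 × 10^-5 / 0.02036 = 0.003826 mol/L
[IO3^-]_original = 0.003826 × 100.0/19.68 = 0.01944 mol/L

0.01944 mol/L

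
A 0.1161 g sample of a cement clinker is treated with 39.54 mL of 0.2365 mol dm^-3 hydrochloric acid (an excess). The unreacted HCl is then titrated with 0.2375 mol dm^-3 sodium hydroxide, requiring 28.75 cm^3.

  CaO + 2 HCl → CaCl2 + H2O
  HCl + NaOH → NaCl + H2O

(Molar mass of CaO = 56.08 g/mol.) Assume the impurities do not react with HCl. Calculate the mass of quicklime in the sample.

n(HCl) added = 0.03954 × 0.2365 = 9.351 × 10^-3 mol
n(NaOH) used in back-titration = 0.02875 × 0.2375 = 6.828 × 10^-3 mol
n(HCl) left over = 6.828 × 10^-3 mol (1:1 ratio)
n(HCl) consumed by analyte = 9.351 × 10^-3 − 6.828 × 10^-3 = 2.523 × 10^-3 mol
From the 1:2 ratio, n(CaO) = 1/2 × 2.523 × 10^-3 = 1.262 × 10^-3 mol
mass of CaO = 1.262 × 10^-3 × 56.08 = 0.07075 g

0.07075 g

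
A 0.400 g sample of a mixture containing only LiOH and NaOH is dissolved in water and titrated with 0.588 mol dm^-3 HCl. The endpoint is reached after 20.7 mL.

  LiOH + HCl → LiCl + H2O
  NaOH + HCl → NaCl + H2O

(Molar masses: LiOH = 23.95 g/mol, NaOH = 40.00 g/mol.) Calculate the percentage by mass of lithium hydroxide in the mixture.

32.4 %

n(HCl) = 0.0207 × 0.588 = 0.0122 mol
Let x = n(LiOH), y = n(NaOH).
Titrant: 1x + 1y = 0.0122;  mass: 23.95x + 40.00y = 0.400
Solving, x = 5.41 × 10^-3 mol, y = 6.76 × 10^-3 mol
mass of LiOH = 5.41 × 10^-3 × 23.95 = 0.130 g
% LiOH = 0.130 / 0.400 × 100 = 32.4 %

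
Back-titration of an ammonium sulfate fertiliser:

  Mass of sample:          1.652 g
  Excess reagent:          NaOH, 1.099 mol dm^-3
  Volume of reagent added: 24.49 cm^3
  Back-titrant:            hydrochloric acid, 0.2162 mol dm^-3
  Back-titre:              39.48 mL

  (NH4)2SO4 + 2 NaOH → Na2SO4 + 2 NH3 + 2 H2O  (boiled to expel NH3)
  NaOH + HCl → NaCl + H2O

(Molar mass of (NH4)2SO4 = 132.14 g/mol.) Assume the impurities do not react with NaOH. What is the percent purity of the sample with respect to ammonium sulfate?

n(NaOH) added = 0.02449 × 1.099 = 0.02691 mol
n(HCl) used in back-titration = 0.03948 × 0.2162 = 8.536 × 10^-3 mol
n(NaOH) left over = 8.536 × 10^-3 mol (1:1 ratio)
n(NaOH) consumed by analyte = 0.02691 − 8.536 × 10^-3 = 0.01838 mol
From the 1:2 ratio, n((NH4)2SO4) = 1/2 × 0.01838 = 9.189 × 10^-3 mol
mass of (NH4)2SO4 = 9.189 × 10^-3 × 132.14 = 1.214 g
% (NH4)2SO4 = 1.214 / 1.652 × 100 = 73.50 %

73.50 %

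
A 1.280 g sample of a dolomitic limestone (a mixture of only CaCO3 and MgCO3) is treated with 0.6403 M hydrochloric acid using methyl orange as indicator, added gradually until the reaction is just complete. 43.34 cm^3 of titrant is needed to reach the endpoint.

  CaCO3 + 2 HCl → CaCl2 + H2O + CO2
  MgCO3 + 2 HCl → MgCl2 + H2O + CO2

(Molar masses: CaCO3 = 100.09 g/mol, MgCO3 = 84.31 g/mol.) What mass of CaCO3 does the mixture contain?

n(HCl) = 0.04334 × 0.6403 = 0.02775 mol
Let x = n(CaCO3), y = n(MgCO3).
Titrant: 2x + 2y = 0.02775;  mass: 100.09x + 84.31y = 1.280
Solving, x = 6.982 × 10^-3 mol, y = 6.893 × 10^-3 mol
mass of CaCO3 = 6.982 × 10^-3 × 100.09 = 0.6988 g

0.6988 g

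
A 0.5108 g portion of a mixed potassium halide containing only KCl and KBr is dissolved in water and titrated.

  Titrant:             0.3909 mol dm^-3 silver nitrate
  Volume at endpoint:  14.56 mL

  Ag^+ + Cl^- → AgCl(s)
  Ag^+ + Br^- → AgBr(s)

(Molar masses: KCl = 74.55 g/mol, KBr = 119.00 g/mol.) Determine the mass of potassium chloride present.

0.2792 g

n(AgNO3) = 0.01456 × 0.3909 = 5.692 × 10^-3 mol
Let x = n(KCl), y = n(KBr).
Titrant: 1x + 1y = 5.692 × 10^-3;  mass: 74.55x + 119.00y = 0.5108
Solving, x = 3.746 × 10^-3 mol, y = 1.946 × 10^-3 mol
mass of KCl = 3.746 × 10^-3 × 74.55 = 0.2792 g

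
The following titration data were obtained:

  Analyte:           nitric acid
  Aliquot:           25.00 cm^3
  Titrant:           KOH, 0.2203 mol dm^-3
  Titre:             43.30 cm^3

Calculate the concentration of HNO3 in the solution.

HNO3 + KOH → KNO3 + H2O
n(KOH) = 0.04330 L × 0.2203 mol/L = 9.539 × 10^-3 mol
n(HNO3) = 9.539 × 10^-3 mol (1:1 mole ratio)
[HNO3] = 9.539 × 10^-3 mol / 0.02500 L = 0.3816 mol/L

0.3816 mol/L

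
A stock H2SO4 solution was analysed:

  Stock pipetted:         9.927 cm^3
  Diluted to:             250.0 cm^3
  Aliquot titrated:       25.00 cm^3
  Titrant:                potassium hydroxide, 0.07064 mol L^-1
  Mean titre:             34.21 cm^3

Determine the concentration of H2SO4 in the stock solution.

H2SO4 + 2 KOH → K2SO4 + 2 H2O
n(KOH) = 0.03421 × 0.07064 = 2.417 × 10^-3 mol
From the 1:2 ratio, n(H2SO4) in the aliquot = 1/2 × 2.417 × 10^-3 = 1.208 × 10^-3 mol
[H2SO4]_dilute = 1.208 × 10^-3 / 0.02500 = 0.04833 mol/L
Dilution factor = 250.0 / 9.927 = 25.18
[H2SO4]_stock = 0.04833 × 25.18 = 1.217 mol/L

1.217 mol/L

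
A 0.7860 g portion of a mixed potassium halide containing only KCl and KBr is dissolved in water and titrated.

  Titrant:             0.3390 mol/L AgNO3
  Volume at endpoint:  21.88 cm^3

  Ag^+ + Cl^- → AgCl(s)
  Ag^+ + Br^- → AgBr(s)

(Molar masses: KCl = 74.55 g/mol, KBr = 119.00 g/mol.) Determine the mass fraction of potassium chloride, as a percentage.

20.63 %

n(AgNO3) = 0.02188 × 0.3390 = 7.417 × 10^-3 mol
Let x = n(KCl), y = n(KBr).
Titrant: 1x + 1y = 7.417 × 10^-3;  mass: 74.55x + 119.00y = 0.7860
Solving, x = 2.175 × 10^-3 mol, y = 5.243 × 10^-3 mol
mass of KCl = 2.175 × 10^-3 × 74.55 = 0.1621 g
% KCl = 0.1621 / 0.7860 × 100 = 20.63 %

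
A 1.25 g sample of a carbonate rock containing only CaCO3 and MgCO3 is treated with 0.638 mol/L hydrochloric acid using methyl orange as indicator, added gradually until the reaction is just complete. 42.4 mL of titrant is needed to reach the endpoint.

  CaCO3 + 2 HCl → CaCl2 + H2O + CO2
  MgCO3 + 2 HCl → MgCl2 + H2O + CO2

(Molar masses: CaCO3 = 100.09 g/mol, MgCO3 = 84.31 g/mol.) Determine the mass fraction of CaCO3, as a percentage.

n(HCl) = 0.0424 × 0.638 = 0.0271 mol
Let x = n(CaCO3), y = n(MgCO3).
Titrant: 2x + 2y = 0.0271;  mass: 100.09x + 84.31y = 1.25
Solving, x = 6.95 × 10^-3 mol, y = 6.58 × 10^-3 mol
mass of CaCO3 = 6.95 × 10^-3 × 100.09 = 0.696 g
% CaCO3 = 0.696 / 1.25 × 100 = 55.6 %

55.6 %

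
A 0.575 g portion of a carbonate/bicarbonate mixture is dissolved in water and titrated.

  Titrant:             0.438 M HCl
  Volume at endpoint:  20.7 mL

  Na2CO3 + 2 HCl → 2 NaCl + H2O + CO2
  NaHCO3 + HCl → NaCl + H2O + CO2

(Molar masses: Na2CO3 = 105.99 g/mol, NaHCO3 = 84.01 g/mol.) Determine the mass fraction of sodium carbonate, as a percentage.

55.5 %

n(HCl) = 0.0207 × 0.438 = 9.07 × 10^-3 mol
Let x = n(Na2CO3), y = n(NaHCO3).
Titrant: 2x + 1y = 9.07 × 10^-3;  mass: 105.99x + 84.01y = 0.575
Solving, x = 3.01 × 10^-3 mol, y = 3.05 × 10^-3 mol
mass of Na2CO3 = 3.01 × 10^-3 × 105.99 = 0.319 g
% Na2CO3 = 0.319 / 0.575 × 100 = 55.5 %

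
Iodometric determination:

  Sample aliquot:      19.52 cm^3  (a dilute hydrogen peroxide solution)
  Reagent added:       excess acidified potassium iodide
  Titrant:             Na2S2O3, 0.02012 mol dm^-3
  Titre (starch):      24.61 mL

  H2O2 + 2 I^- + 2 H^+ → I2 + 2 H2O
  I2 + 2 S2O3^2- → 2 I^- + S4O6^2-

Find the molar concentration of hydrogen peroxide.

n(S2O3^2-) = 0.02461 × 0.02012 = 4.952 × 10^-4 mol
n(I2) = n(S2O3^2-)/2 = 2.476 × 10^-4 mol
n(H2O2) in the aliquot = 2.476 × 10^-4 mol (1:1 ratio)
[H2O2] = 2.476 × 10^-4 / 0.01952 = 0.01268 mol/L

0.01268 mol/L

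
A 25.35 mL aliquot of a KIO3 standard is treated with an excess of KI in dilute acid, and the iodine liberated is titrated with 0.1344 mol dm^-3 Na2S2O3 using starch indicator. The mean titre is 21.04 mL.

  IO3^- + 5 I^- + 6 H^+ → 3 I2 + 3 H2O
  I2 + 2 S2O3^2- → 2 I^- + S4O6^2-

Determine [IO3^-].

n(S2O3^2-) = 0.02104 × 0.1344 = 2.828 × 10^-3 mol
n(I2) = n(S2O3^2-)/2 = 1.414 × 10^-3 mol
From the 1:3 ratio, n(IO3^-) in the aliquot = 1/3 × 1.414 × 10^-3 = 4.713 × 10^-4 mol
[IO3^-] = 4.713 × 10^-4 / 0.02535 = 0.01859 mol/L

0.01859 mol/L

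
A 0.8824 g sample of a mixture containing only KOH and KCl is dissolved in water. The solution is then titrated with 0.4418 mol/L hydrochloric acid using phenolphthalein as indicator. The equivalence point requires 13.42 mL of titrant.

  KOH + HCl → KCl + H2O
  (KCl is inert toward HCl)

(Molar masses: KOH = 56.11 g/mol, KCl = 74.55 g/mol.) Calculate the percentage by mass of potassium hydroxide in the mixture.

37.70 %

n(HCl) = 0.01342 × 0.4418 = 5.929 × 10^-3 mol
Let x = n(KOH), y = n(KCl).
Titrant: 1x = 5.929 × 10^-3;  mass: 56.11x + 74.55y = 0.8824
Solving, x = 5.929 × 10^-3 mol, y = 7.374 × 10^-3 mol
mass of KOH = 5.929 × 10^-3 × 56.11 = 0.3327 g
% KOH = 0.3327 / 0.8824 × 100 = 37.70 %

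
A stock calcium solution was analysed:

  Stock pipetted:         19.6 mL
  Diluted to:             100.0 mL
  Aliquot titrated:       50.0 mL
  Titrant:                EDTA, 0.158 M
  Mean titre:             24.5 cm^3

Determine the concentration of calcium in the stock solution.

Ca^2+ + EDTA^4- → [Ca(EDTA)]^2-
n(EDTA) = 0.0245 × 0.158 = 3.87 × 10^-3 mol
n(Ca2+) in the aliquot = 3.87 × 10^-3 mol (1:1 ratio)
[Ca2+]_dilute = 3.87 × 10^-3 / 0.0500 = 0.0774 mol/L
Dilution factor = 100.0 / 19.6 = 5.102
[Ca2+]_stock = 0.0774 × 5.102 = 0.395 mol/L

0.395 M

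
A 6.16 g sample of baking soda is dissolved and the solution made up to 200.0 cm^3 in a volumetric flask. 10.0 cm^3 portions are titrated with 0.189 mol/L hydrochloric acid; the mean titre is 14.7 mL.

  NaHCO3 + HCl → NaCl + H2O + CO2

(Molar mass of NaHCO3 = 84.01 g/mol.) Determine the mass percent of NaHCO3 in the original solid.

n(HCl) per titration = 0.0147 × 0.189 = 2.78 × 10^-3 mol
n(NaHCO3) in each aliquot = 2.78 × 10^-3 mol (1:1 ratio)
n(NaHCO3) in the whole flask = 2.78 × 10^-3 × 200.0/10.0 = 0.0556 mol
mass of NaHCO3 = 0.0556 × 84.01 = 4.67 g
% NaHCO3 = 4.67 / 6.16 × 100 = 75.8 %

75.8 %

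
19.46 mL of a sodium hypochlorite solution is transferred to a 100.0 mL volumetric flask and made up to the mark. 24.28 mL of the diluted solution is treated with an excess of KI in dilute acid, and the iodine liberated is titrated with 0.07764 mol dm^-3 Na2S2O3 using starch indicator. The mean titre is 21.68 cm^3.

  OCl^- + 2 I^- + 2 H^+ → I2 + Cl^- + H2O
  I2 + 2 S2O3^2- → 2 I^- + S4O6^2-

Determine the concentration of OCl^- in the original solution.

n(S2O3^2-) = 0.02168 × 0.07764 = 1.683 × 10^-3 mol
n(I2) = n(S2O3^2-)/2 = 8.416 × 10^-4 mol
n(OCl^-) in the aliquot = 8.416 × 10^-4 mol (1:1 ratio)
[OCl^-]_dilute = 8.416 × 10^-4 / 0.02428 = 0.03466 mol/L
[OCl^-]_original = 0.03466 × 100.0/19.46 = 0.1781 mol/L

0.1781 mol/L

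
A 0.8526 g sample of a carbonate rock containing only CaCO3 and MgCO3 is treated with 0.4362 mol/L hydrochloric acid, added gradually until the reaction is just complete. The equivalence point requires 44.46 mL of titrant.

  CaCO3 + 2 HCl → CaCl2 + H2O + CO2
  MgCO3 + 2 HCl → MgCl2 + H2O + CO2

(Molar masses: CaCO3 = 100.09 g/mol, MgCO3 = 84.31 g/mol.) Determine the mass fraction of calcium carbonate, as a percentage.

n(HCl) = 0.04446 × 0.4362 = 0.01939 mol
Let x = n(CaCO3), y = n(MgCO3).
Titrant: 2x + 2y = 0.01939;  mass: 100.09x + 84.31y = 0.8526
Solving, x = 2.222 × 10^-3 mol, y = 7.474 × 10^-3 mol
mass of CaCO3 = 2.222 × 10^-3 × 100.09 = 0.2224 g
% CaCO3 = 0.2224 / 0.8526 × 100 = 26.09 %

26.09 %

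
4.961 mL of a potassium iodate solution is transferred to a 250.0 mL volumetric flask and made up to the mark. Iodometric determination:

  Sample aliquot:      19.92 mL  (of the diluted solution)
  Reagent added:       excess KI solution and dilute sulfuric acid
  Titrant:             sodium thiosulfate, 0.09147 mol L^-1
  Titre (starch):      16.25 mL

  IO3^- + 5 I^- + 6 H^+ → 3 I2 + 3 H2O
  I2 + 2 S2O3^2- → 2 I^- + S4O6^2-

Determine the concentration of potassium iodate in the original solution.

n(S2O3^2-) = 0.01625 × 0.09147 = 1.486 × 10^-3 mol
n(I2) = n(S2O3^2-)/2 = 7.432 × 10^-4 mol
From the 1:3 ratio, n(IO3^-) in the aliquot = 1/3 × 7.432 × 10^-4 = 2.477 × 10^-4 mol
[IO3^-]_dilute = 2.477 × 10^-4 / 0.01992 = 0.01244 mol/L
[IO3^-]_original = 0.01244 × 250.0/4.961 = 0.6267 mol/L

0.6267 mol/L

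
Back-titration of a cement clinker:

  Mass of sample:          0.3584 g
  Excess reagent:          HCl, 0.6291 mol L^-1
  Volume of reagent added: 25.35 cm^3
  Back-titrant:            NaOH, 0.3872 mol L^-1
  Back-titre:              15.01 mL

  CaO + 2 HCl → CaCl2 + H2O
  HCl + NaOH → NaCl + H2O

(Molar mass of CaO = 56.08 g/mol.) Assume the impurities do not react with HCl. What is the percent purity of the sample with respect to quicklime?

79.30 %

n(HCl) added = 0.02535 × 0.6291 = 0.01595 mol
n(NaOH) used in back-titration = 0.01501 × 0.3872 = 5.812 × 10^-3 mol
n(HCl) left over = 5.812 × 10^-3 mol (1:1 ratio)
n(HCl) consumed by analyte = 0.01595 − 5.812 × 10^-3 = 0.01014 mol
From the 1:2 ratio, n(CaO) = 1/2 × 0.01014 = 5.068 × 10^-3 mol
mass of CaO = 5.068 × 10^-3 × 56.08 = 0.2842 g
% CaO = 0.2842 / 0.3584 × 100 = 79.30 %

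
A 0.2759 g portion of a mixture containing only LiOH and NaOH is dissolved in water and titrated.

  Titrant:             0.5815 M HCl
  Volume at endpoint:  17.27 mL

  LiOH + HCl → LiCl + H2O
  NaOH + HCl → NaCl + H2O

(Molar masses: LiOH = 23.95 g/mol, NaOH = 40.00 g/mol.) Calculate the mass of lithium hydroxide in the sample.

n(HCl) = 0.01727 × 0.5815 = 0.01004 mol
Let x = n(LiOH), y = n(NaOH).
Titrant: 1x + 1y = 0.01004;  mass: 23.95x + 40.00y = 0.2759
Solving, x = 7.838 × 10^-3 mol, y = 2.204 × 10^-3 mol
mass of LiOH = 7.838 × 10^-3 × 23.95 = 0.1877 g

0.1877 g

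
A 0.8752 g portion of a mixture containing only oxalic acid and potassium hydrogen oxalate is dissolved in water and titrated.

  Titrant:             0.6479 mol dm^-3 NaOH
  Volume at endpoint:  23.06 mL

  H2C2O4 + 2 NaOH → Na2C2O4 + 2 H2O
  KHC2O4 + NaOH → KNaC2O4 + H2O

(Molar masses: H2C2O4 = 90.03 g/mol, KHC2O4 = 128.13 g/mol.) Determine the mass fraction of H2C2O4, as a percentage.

64.30 %

n(NaOH) = 0.02306 × 0.6479 = 0.01494 mol
Let x = n(H2C2O4), y = n(KHC2O4).
Titrant: 2x + 1y = 0.01494;  mass: 90.03x + 128.13y = 0.8752
Solving, x = 6.251 × 10^-3 mol, y = 2.438 × 10^-3 mol
mass of H2C2O4 = 6.251 × 10^-3 × 90.03 = 0.5628 g
% H2C2O4 = 0.5628 / 0.8752 × 100 = 64.30 %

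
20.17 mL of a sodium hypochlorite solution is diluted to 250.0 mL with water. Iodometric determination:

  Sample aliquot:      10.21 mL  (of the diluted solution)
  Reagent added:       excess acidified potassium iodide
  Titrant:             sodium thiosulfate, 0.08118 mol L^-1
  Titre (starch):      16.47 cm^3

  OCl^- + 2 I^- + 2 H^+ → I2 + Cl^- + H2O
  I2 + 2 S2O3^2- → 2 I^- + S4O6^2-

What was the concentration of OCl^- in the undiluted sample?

n(S2O3^2-) = 0.01647 × 0.08118 = 1.337 × 10^-3 mol
n(I2) = n(S2O3^2-)/2 = 6.685 × 10^-4 mol
n(OCl^-) in the aliquot = 6.685 × 10^-4 mol (1:1 ratio)
[OCl^-]_dilute = 6.685 × 10^-4 / 0.01021 = 0.06548 mol/L
[OCl^-]_original = 0.06548 × 250.0/20.17 = 0.8116 mol/L

0.8116 mol/L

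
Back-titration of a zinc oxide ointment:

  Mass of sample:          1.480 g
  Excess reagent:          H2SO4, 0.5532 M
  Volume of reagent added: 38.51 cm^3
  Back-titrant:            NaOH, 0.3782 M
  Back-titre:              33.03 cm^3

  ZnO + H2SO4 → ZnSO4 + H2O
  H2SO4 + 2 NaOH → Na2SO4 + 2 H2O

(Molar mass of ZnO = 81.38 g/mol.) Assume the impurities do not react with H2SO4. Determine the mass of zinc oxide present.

1.225 g

n(H2SO4) added = 0.03851 × 0.5532 = 0.02130 mol
n(NaOH) used in back-titration = 0.03303 × 0.3782 = 0.01249 mol
From the 1:2 ratio, n(H2SO4) left over = 1/2 × 0.01249 = 6.246 × 10^-3 mol
n(H2SO4) consumed by analyte = 0.02130 − 6.246 × 10^-3 = 0.01506 mol
n(ZnO) = 0.01506 mol (1:1 ratio)
mass of ZnO = 0.01506 × 81.38 = 1.225 g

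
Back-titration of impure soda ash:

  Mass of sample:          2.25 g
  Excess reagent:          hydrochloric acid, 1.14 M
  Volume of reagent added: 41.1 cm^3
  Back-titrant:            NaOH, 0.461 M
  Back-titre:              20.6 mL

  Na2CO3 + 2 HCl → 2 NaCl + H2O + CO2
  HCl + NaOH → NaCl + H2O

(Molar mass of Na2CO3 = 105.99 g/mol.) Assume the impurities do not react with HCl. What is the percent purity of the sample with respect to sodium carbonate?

n(HCl) added = 0.0411 × 1.14 = 0.0469 mol
n(NaOH) used in back-titration = 0.0206 × 0.461 = 9.50 × 10^-3 mol
n(HCl) left over = 9.50 × 10^-3 mol (1:1 ratio)
n(HCl) consumed by analyte = 0.0469 − 9.50 × 10^-3 = 0.0374 mol
From the 1:2 ratio, n(Na2CO3) = 1/2 × 0.0374 = 0.0187 mol
mass of Na2CO3 = 0.0187 × 105.99 = 1.98 g
% Na2CO3 = 1.98 / 2.25 × 100 = 88.0 %

88.0 %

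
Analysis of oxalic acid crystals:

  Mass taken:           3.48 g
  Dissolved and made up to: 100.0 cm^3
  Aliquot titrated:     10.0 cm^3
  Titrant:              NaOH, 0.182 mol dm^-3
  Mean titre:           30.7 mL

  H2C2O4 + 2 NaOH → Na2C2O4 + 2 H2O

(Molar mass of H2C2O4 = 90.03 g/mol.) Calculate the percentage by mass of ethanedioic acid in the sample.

72.3 %

n(NaOH) per titration = 0.0307 × 0.182 = 5.59 × 10^-3 mol
From the 1:2 ratio, n(H2C2O4) in each aliquot = 1/2 × 5.59 × 10^-3 = 2.79 × 10^-3 mol
n(H2C2O4) in the whole flask = 2.79 × 10^-3 × 100.0/10.0 = 0.0279 mol
mass of H2C2O4 = 0.0279 × 90.03 = 2.52 g
% H2C2O4 = 2.52 / 3.48 × 100 = 72.3 %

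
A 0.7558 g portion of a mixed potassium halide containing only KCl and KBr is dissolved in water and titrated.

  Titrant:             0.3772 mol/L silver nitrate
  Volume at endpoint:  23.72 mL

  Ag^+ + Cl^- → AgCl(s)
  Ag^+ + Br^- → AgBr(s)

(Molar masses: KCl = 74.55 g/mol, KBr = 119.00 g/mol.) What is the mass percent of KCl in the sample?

68.55 %

n(AgNO3) = 0.02372 × 0.3772 = 8.947 × 10^-3 mol
Let x = n(KCl), y = n(KBr).
Titrant: 1x + 1y = 8.947 × 10^-3;  mass: 74.55x + 119.00y = 0.7558
Solving, x = 6.950 × 10^-3 mol, y = 1.997 × 10^-3 mol
mass of KCl = 6.950 × 10^-3 × 74.55 = 0.5181 g
% KCl = 0.5181 / 0.7558 × 100 = 68.55 %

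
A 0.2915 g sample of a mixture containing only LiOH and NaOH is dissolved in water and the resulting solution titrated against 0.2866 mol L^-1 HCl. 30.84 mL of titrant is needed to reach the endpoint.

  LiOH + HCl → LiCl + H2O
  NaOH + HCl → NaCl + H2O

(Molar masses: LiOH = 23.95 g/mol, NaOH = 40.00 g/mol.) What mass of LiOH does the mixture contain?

0.09259 g

n(HCl) = 0.03084 × 0.2866 = 8.839 × 10^-3 mol
Let x = n(LiOH), y = n(NaOH).
Titrant: 1x + 1y = 8.839 × 10^-3;  mass: 23.95x + 40.00y = 0.2915
Solving, x = 3.866 × 10^-3 mol, y = 4.973 × 10^-3 mol
mass of LiOH = 3.866 × 10^-3 × 23.95 = 0.09259 g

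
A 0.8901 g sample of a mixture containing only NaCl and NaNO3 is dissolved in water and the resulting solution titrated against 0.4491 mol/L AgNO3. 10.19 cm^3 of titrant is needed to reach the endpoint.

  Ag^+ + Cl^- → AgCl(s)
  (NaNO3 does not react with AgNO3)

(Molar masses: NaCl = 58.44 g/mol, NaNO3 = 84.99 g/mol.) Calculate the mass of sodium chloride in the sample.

n(AgNO3) = 0.01019 × 0.4491 = 4.576 × 10^-3 mol
Let x = n(NaCl), y = n(NaNO3).
Titrant: 1x = 4.576 × 10^-3;  mass: 58.44x + 84.99y = 0.8901
Solving, x = 4.576 × 10^-3 mol, y = 7.326 × 10^-3 mol
mass of NaCl = 4.576 × 10^-3 × 58.44 = 0.2674 g

0.2674 g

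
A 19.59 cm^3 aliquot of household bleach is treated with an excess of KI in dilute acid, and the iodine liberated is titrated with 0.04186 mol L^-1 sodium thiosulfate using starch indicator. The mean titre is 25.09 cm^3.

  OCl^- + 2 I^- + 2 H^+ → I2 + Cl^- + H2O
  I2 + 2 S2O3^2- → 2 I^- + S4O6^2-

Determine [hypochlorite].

0.02681 mol/L

n(S2O3^2-) = 0.02509 × 0.04186 = 1.050 × 10^-3 mol
n(I2) = n(S2O3^2-)/2 = 5.251 × 10^-4 mol
n(OCl^-) in the aliquot = 5.251 × 10^-4 mol (1:1 ratio)
[OCl^-] = 5.251 × 10^-4 / 0.01959 = 0.02681 mol/L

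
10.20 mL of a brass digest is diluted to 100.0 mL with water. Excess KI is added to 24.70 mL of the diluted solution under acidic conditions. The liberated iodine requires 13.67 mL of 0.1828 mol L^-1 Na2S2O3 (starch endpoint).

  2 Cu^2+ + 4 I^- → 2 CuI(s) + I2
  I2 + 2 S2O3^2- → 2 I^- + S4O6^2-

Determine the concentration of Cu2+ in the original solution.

0.9919 mol/L

n(S2O3^2-) = 0.01367 × 0.1828 = 2.499 × 10^-3 mol
n(I2) = n(S2O3^2-)/2 = 1.249 × 10^-3 mol
From the 2:1 ratio, n(Cu2+) in the aliquot = 2/1 × 1.249 × 10^-3 = 2.499 × 10^-3 mol
[Cu2+]_dilute = 2.499 × 10^-3 / 0.02470 = 0.1012 mol/L
[Cu2+]_original = 0.1012 × 100.0/10.20 = 0.9919 mol/L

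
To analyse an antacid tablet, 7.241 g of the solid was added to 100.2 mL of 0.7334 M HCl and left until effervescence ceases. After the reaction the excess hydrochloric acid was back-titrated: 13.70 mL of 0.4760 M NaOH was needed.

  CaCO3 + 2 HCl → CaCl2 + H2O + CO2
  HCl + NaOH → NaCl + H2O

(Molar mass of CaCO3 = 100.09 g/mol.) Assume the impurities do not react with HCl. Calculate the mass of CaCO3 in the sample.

n(HCl) added = 0.1002 × 0.7334 = 0.07349 mol
n(NaOH) used in back-titration = 0.01370 × 0.4760 = 6.521 × 10^-3 mol
n(HCl) left over = 6.521 × 10^-3 mol (1:1 ratio)
n(HCl) consumed by analyte = 0.07349 − 6.521 × 10^-3 = 0.06697 mol
From the 1:2 ratio, n(CaCO3) = 1/2 × 0.06697 = 0.03348 mol
mass of CaCO3 = 0.03348 × 100.09 = 3.351 g

3.351 g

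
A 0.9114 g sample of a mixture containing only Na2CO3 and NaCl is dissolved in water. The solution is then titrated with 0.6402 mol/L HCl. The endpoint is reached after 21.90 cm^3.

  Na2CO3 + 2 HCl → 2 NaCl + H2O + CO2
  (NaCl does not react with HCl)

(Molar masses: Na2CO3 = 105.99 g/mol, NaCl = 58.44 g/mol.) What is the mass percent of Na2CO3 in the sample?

81.52 %

n(HCl) = 0.02190 × 0.6402 = 0.01402 mol
Let x = n(Na2CO3), y = n(NaCl).
Titrant: 2x = 0.01402;  mass: 105.99x + 58.44y = 0.9114
Solving, x = 7.010 × 10^-3 mol, y = 2.881 × 10^-3 mol
mass of Na2CO3 = 7.010 × 10^-3 × 105.99 = 0.7430 g
% Na2CO3 = 0.7430 / 0.9114 × 100 = 81.52 %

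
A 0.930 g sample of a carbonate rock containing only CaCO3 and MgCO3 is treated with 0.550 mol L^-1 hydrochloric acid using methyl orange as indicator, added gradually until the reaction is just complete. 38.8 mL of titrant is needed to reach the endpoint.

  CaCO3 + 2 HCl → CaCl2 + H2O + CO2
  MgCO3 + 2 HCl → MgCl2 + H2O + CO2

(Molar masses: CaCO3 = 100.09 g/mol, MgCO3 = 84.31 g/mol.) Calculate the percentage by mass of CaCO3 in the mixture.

n(HCl) = 0.0388 × 0.550 = 0.0213 mol
Let x = n(CaCO3), y = n(MgCO3).
Titrant: 2x + 2y = 0.0213;  mass: 100.09x + 84.31y = 0.930
Solving, x = 1.93 × 10^-3 mol, y = 8.74 × 10^-3 mol
mass of CaCO3 = 1.93 × 10^-3 × 100.09 = 0.193 g
% CaCO3 = 0.193 / 0.930 × 100 = 20.7 %

20.7 %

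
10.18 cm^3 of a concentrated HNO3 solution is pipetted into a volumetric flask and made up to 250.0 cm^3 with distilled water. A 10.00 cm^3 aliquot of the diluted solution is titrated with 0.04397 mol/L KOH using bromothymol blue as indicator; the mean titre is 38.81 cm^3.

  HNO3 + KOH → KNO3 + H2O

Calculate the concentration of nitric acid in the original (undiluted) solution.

4.191 mol/L

n(KOH) = 0.03881 × 0.04397 = 1.706 × 10^-3 mol
n(HNO3) in the aliquot = 1.706 × 10^-3 mol (1:1 ratio)
[HNO3]_dilute = 1.706 × 10^-3 / 0.01000 = 0.1706 mol/L
Dilution factor = 250.0 / 10.18 = 24.56
[HNO3]_stock = 0.1706 × 24.56 = 4.191 mol/L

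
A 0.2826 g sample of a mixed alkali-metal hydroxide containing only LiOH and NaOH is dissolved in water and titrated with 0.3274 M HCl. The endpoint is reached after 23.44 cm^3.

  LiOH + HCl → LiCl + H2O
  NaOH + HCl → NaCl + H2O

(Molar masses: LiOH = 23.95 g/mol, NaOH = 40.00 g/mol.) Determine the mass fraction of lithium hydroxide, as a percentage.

n(HCl) = 0.02344 × 0.3274 = 7.674 × 10^-3 mol
Let x = n(LiOH), y = n(NaOH).
Titrant: 1x + 1y = 7.674 × 10^-3;  mass: 23.95x + 40.00y = 0.2826
Solving, x = 1.518 × 10^-3 mol, y = 6.156 × 10^-3 mol
mass of LiOH = 1.518 × 10^-3 × 23.95 = 0.03637 g
% LiOH = 0.03637 / 0.2826 × 100 = 12.87 %

12.87 %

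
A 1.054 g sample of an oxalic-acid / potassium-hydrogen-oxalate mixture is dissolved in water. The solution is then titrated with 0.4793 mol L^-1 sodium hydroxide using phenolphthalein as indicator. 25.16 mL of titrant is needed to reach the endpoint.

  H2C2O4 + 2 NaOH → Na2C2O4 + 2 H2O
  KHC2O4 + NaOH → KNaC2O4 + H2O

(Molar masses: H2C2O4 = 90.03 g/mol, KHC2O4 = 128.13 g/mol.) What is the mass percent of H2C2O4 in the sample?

n(NaOH) = 0.02516 × 0.4793 = 0.01206 mol
Let x = n(H2C2O4), y = n(KHC2O4).
Titrant: 2x + 1y = 0.01206;  mass: 90.03x + 128.13y = 1.054
Solving, x = 2.955 × 10^-3 mol, y = 6.150 × 10^-3 mol
mass of H2C2O4 = 2.955 × 10^-3 × 90.03 = 0.2660 g
% H2C2O4 = 0.2660 / 1.054 × 100 = 25.24 %

25.24 %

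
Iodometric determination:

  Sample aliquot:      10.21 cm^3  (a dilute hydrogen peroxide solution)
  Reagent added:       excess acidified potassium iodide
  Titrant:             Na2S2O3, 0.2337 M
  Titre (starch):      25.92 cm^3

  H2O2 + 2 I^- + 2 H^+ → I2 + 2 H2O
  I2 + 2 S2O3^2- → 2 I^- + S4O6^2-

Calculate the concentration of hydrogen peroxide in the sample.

n(S2O3^2-) = 0.02592 × 0.2337 = 6.058 × 10^-3 mol
n(I2) = n(S2O3^2-)/2 = 3.029 × 10^-3 mol
n(H2O2) in the aliquot = 3.029 × 10^-3 mol (1:1 ratio)
[H2O2] = 3.029 × 10^-3 / 0.01021 = 0.2966 mol/L

0.2966 M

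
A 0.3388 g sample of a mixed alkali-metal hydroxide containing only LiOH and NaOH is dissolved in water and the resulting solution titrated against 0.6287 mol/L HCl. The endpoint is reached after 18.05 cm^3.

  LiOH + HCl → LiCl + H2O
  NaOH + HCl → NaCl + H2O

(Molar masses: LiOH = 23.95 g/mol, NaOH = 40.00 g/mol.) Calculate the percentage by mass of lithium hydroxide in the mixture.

n(HCl) = 0.01805 × 0.6287 = 0.01135 mol
Let x = n(LiOH), y = n(NaOH).
Titrant: 1x + 1y = 0.01135;  mass: 23.95x + 40.00y = 0.3388
Solving, x = 7.173 × 10^-3 mol, y = 4.175 × 10^-3 mol
mass of LiOH = 7.173 × 10^-3 × 23.95 = 0.1718 g
% LiOH = 0.1718 / 0.3388 × 100 = 50.70 %

50.70 %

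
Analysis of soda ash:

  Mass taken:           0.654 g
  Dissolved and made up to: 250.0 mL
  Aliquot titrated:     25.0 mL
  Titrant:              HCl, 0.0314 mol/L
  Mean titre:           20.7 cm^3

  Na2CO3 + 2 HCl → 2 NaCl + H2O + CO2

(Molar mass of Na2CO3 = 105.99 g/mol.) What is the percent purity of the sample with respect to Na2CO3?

52.7 %

n(HCl) per titration = 0.0207 × 0.0314 = 6.50 × 10^-4 mol
From the 1:2 ratio, n(Na2CO3) in each aliquot = 1/2 × 6.50 × 10^-4 = 3.25 × 10^-4 mol
n(Na2CO3) in the whole flask = 3.25 × 10^-4 × 250.0/25.0 = 3.25 × 10^-3 mol
mass of Na2CO3 = 3.25 × 10^-3 × 105.99 = 0.344 g
% Na2CO3 = 0.344 / 0.654 × 100 = 52.7 %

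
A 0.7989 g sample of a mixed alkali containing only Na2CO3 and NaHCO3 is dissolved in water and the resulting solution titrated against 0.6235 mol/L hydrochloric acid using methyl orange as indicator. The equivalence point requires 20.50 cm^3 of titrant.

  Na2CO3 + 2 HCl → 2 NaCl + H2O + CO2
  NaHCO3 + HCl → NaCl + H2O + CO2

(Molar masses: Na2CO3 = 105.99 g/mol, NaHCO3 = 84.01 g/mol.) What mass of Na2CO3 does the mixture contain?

0.4697 g

n(HCl) = 0.02050 × 0.6235 = 0.01278 mol
Let x = n(Na2CO3), y = n(NaHCO3).
Titrant: 2x + 1y = 0.01278;  mass: 105.99x + 84.01y = 0.7989
Solving, x = 4.432 × 10^-3 mol, y = 3.918 × 10^-3 mol
mass of Na2CO3 = 4.432 × 10^-3 × 105.99 = 0.4697 g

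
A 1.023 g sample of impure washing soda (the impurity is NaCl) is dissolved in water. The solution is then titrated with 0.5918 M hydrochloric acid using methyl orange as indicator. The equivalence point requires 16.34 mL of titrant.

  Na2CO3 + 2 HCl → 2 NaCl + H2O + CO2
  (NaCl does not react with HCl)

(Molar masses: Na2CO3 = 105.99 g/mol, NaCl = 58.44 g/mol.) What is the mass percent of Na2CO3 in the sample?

n(HCl) = 0.01634 × 0.5918 = 9.670 × 10^-3 mol
Let x = n(Na2CO3), y = n(NaCl).
Titrant: 2x = 9.670 × 10^-3;  mass: 105.99x + 58.44y = 1.023
Solving, x = 4.835 × 10^-3 mol, y = 8.736 × 10^-3 mol
mass of Na2CO3 = 4.835 × 10^-3 × 105.99 = 0.5125 g
% Na2CO3 = 0.5125 / 1.023 × 100 = 50.09 %

50.09 %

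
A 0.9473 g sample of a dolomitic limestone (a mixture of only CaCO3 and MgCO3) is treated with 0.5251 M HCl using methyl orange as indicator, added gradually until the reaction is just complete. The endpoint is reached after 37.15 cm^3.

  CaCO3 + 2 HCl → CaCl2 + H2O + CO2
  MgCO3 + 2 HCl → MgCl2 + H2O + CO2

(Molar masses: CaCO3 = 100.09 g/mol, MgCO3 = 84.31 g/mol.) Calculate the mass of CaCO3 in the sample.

n(HCl) = 0.03715 × 0.5251 = 0.01951 mol
Let x = n(CaCO3), y = n(MgCO3).
Titrant: 2x + 2y = 0.01951;  mass: 100.09x + 84.31y = 0.9473
Solving, x = 7.919 × 10^-3 mol, y = 1.835 × 10^-3 mol
mass of CaCO3 = 7.919 × 10^-3 × 100.09 = 0.7926 g

0.7926 g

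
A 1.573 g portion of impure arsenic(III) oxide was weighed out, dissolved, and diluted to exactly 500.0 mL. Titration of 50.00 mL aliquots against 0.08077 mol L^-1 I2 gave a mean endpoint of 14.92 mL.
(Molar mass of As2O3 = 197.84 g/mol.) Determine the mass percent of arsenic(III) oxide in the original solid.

As2O3 + 2 I2 + 2 H2O → As2O5 + 4 HI
n(I2) per titration = 0.01492 × 0.08077 = 1.205 × 10^-3 mol
From the 1:2 ratio, n(As2O3) in each aliquot = 1/2 × 1.205 × 10^-3 = 6.025 × 10^-4 mol
n(As2O3) in the whole flask = 6.025 × 10^-4 × 500.0/50.00 = 6.025 × 10^-3 mol
mass of As2O3 = 6.025 × 10^-3 × 197.84 = 1.192 g
% As2O3 = 1.192 / 1.573 × 100 = 75.78 %

75.78 %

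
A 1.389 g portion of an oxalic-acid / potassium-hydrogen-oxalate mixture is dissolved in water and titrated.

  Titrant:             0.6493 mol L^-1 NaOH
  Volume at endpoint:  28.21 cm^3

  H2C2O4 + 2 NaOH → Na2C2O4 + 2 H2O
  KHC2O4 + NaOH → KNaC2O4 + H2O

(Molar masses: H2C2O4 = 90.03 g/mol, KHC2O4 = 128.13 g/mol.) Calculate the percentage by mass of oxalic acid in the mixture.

37.35 %

n(NaOH) = 0.02821 × 0.6493 = 0.01832 mol
Let x = n(H2C2O4), y = n(KHC2O4).
Titrant: 2x + 1y = 0.01832;  mass: 90.03x + 128.13y = 1.389
Solving, x = 5.763 × 10^-3 mol, y = 6.791 × 10^-3 mol
mass of H2C2O4 = 5.763 × 10^-3 × 90.03 = 0.5188 g
% H2C2O4 = 0.5188 / 1.389 × 100 = 37.35 %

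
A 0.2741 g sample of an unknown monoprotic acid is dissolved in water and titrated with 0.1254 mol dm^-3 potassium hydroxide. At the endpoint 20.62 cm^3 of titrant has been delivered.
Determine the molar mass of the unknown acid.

n(KOH) = 0.02062 L × 0.1254 mol/L = 2.586 × 10^-3 mol
n(HA) = 2.586 × 10^-3 mol (1:1 ratio)
M = m / n = 0.2741 g / 2.586 × 10^-3 mol = 106.0 g/mol

106.0 g/mol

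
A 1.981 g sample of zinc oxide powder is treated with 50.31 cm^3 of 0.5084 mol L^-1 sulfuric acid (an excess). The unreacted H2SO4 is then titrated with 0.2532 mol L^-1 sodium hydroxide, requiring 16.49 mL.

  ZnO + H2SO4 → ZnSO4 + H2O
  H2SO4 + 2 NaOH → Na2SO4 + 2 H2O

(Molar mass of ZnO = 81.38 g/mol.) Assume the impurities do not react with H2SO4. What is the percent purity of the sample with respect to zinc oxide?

n(H2SO4) added = 0.05031 × 0.5084 = 0.02558 mol
n(NaOH) used in back-titration = 0.01649 × 0.2532 = 4.175 × 10^-3 mol
From the 1:2 ratio, n(H2SO4) left over = 1/2 × 4.175 × 10^-3 = 2.088 × 10^-3 mol
n(H2SO4) consumed by analyte = 0.02558 − 2.088 × 10^-3 = 0.02349 mol
n(ZnO) = 0.02349 mol (1:1 ratio)
mass of ZnO = 0.02349 × 81.38 = 1.912 g
% ZnO = 1.912 / 1.981 × 100 = 96.50 %

96.50 %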